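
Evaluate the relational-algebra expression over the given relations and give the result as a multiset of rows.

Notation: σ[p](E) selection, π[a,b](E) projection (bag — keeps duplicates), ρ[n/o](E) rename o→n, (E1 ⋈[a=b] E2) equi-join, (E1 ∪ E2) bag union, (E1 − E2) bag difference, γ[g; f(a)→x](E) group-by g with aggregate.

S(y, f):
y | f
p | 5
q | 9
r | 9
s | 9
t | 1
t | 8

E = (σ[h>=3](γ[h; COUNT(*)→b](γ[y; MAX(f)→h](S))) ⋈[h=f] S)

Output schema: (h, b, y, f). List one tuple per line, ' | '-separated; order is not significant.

Subexpression sizes:
  S → 6
  γ[y; MAX(f)→h](S) → 5
  γ[h; COUNT(*)→b](γ[y; MAX(f)→h](S)) → 3
  σ[h>=3](γ[h; COUNT(*)→b](γ[y; MAX(f)→h](S))) → 3
  S → 6
  (σ[h>=3](γ[h; COUNT(*)→b](γ[y; MAX(f)→h](S))) ⋈[h=f] S) → 5

== RESULT ==
h | b | y | f
5 | 1 | p | 5
8 | 1 | t | 8
9 | 3 | q | 9
9 | 3 | r | 9
9 | 3 | s | 9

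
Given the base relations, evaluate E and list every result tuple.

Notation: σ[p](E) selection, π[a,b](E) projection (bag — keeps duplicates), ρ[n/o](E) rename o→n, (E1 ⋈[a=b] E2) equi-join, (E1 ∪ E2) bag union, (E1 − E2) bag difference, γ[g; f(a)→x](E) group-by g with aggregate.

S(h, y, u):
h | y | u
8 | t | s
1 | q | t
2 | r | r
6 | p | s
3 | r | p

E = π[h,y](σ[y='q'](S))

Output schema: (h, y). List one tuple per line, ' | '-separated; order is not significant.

Subexpression sizes:
  S → 5
  σ[y='q'](S) → 1
  π[h,y](σ[y='q'](S)) → 1

== RESULT ==
h | y
1 | q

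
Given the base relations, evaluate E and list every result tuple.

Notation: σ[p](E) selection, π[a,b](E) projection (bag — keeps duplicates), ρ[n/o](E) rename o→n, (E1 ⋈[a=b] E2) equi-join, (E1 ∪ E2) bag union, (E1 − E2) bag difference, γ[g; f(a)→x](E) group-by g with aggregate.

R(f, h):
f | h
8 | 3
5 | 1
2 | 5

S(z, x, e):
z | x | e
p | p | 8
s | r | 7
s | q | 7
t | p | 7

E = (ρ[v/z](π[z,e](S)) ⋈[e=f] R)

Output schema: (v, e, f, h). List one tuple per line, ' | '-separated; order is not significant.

Subexpression sizes:
  S → 4
  π[z,e](S) → 4
  ρ[v/z](π[z,e](S)) → 4
  R → 3
  (ρ[v/z](π[z,e](S)) ⋈[e=f] R) → 1

== RESULT ==
v | e | f | h
p | 8 | 8 | 3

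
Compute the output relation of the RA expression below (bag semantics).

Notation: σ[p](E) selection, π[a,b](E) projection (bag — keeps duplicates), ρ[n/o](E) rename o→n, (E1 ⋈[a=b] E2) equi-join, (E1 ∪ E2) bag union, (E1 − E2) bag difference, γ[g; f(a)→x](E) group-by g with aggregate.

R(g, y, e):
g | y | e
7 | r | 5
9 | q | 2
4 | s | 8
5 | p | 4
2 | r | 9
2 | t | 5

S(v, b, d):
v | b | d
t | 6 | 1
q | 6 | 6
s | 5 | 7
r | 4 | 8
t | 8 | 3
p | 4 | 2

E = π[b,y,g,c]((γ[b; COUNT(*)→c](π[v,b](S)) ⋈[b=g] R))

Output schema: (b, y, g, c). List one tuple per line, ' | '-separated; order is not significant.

Stepwise |·|:
  S → 6
  π[v,b](S) → 6
  γ[b; COUNT(*)→c](π[v,b](S)) → 4
  R → 6
  (γ[b; COUNT(*)→c](π[v,b](S)) ⋈[b=g] R) → 2
  π[b,y,g,c]((γ[b; COUNT(*)→c](π[v,b](S)) ⋈[b=g] R)) → 2

== RESULT ==
b | y | g | c
4 | s | 4 | 2
5 | p | 5 | 1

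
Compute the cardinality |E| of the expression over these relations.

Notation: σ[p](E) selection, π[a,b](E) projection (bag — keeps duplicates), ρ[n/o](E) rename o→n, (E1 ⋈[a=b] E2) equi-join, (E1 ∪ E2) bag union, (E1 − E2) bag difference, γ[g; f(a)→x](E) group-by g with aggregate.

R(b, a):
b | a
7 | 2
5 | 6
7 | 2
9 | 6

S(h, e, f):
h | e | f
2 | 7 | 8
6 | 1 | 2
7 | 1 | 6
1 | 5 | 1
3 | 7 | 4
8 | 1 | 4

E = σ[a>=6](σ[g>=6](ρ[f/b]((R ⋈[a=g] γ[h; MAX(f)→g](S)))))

Row counts bottom-up:
  R → 4
  S → 6
  γ[h; MAX(f)→g](S) → 6
  (R ⋈[a=g] γ[h; MAX(f)→g](S)) → 4
  ρ[f/b]((R ⋈[a=g] γ[h; MAX(f)→g](S))) → 4
  σ[g>=6](ρ[f/b]((R ⋈[a=g] γ[h; MAX(f)→g](S)))) → 2
  σ[a>=6](σ[g>=6](ρ[f/b]((R ⋈[a=g] γ[h; MAX(f)→g](S))))) → 2

|E| = 2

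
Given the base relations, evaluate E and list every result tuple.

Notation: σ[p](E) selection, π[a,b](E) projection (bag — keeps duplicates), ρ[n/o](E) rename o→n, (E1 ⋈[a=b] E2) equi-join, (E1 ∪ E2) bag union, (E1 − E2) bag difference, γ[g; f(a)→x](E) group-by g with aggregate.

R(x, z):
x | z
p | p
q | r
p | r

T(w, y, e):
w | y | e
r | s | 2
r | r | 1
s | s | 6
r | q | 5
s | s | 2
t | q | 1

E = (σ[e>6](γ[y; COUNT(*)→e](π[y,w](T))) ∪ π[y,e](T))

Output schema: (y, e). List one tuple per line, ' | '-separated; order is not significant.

Row counts bottom-up:
  T → 6
  π[y,w](T) → 6
  γ[y; COUNT(*)→e](π[y,w](T)) → 3
  σ[e>6](γ[y; COUNT(*)→e](π[y,w](T))) → 0
  T → 6
  π[y,e](T) → 6
  (σ[e>6](γ[y; COUNT(*)→e](π[y,w](T))) ∪ π[y,e](T)) → 6

== RESULT ==
y | e
q | 1
q | 5
r | 1
s | 2
s | 2
s | 6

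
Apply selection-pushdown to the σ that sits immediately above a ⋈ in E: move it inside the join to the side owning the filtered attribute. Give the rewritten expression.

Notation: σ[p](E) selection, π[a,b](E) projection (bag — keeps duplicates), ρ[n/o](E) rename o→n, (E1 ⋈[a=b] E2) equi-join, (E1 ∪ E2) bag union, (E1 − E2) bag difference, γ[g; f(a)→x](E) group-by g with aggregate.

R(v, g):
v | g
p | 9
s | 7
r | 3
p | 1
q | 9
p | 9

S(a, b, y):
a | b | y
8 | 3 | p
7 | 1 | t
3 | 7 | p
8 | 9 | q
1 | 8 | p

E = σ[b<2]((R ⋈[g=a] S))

σ filters on b, owned by the right side.
E' = (R ⋈[g=a] σ[b<2](S))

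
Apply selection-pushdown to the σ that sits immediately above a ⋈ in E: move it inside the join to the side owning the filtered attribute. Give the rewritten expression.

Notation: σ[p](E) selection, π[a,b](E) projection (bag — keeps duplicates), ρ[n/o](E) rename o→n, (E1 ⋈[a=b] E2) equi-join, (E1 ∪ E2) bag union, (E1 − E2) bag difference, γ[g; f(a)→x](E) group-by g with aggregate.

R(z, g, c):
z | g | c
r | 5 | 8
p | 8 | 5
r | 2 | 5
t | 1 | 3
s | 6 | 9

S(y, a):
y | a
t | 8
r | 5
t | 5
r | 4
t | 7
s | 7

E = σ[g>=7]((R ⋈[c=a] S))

σ filters on g, owned by the left side.
E' = (σ[g>=7](R) ⋈[c=a] S)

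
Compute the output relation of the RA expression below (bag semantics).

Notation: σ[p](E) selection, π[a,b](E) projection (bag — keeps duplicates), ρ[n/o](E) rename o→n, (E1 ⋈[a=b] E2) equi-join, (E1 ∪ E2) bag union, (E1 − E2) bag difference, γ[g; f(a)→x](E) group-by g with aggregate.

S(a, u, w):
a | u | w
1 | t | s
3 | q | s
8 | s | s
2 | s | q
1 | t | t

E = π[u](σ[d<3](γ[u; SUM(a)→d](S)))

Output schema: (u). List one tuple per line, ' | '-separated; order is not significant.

Row counts bottom-up:
  S → 5
  γ[u; SUM(a)→d](S) → 3
  σ[d<3](γ[u; SUM(a)→d](S)) → 1
  π[u](σ[d<3](γ[u; SUM(a)→d](S))) → 1

== RESULT ==
u
t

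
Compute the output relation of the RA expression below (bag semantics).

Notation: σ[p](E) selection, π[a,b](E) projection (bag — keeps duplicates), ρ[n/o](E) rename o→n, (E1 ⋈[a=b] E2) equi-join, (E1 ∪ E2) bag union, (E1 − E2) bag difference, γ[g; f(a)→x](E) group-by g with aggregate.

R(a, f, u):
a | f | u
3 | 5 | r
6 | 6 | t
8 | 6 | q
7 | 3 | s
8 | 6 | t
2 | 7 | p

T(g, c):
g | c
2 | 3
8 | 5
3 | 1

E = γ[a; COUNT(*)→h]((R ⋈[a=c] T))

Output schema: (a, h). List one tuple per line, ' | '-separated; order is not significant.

Row counts bottom-up:
  R → 6
  T → 3
  (R ⋈[a=c] T) → 1
  γ[a; COUNT(*)→h]((R ⋈[a=c] T)) → 1

== RESULT ==
a | h
3 | 1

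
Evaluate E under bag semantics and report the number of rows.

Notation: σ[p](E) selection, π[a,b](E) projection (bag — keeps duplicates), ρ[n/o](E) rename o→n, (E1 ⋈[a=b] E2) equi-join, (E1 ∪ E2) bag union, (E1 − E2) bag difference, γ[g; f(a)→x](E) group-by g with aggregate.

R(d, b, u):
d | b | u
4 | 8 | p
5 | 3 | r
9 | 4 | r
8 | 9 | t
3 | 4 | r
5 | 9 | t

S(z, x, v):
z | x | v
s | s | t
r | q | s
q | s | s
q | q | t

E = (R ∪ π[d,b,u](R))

Stepwise |·|:
  R → 6
  R → 6
  π[d,b,u](R) → 6
  (R ∪ π[d,b,u](R)) → 12

|E| = 12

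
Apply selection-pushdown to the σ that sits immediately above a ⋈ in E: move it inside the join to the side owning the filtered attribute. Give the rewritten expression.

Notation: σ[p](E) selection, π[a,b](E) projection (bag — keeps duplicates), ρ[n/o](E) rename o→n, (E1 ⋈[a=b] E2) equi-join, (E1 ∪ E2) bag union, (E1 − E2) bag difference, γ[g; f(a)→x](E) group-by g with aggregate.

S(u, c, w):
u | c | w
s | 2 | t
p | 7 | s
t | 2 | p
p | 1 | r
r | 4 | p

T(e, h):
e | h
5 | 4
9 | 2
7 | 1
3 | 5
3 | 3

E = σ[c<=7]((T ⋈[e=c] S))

σ filters on c, owned by the right side.
E' = (T ⋈[e=c] σ[c<=7](S))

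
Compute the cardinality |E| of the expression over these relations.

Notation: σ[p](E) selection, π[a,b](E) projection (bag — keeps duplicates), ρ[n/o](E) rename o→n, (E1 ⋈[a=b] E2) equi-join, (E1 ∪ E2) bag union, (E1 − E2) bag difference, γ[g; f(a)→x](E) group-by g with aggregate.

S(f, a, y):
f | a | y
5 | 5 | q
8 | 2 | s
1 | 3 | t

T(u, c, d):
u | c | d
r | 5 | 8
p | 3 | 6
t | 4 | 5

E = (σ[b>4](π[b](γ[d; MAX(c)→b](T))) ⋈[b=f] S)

Per-node cardinality:
  T → 3
  γ[d; MAX(c)→b](T) → 3
  π[b](γ[d; MAX(c)→b](T)) → 3
  σ[b>4](π[b](γ[d; MAX(c)→b](T))) → 1
  S → 3
  (σ[b>4](π[b](γ[d; MAX(c)→b](T))) ⋈[b=f] S) → 1

|E| = 1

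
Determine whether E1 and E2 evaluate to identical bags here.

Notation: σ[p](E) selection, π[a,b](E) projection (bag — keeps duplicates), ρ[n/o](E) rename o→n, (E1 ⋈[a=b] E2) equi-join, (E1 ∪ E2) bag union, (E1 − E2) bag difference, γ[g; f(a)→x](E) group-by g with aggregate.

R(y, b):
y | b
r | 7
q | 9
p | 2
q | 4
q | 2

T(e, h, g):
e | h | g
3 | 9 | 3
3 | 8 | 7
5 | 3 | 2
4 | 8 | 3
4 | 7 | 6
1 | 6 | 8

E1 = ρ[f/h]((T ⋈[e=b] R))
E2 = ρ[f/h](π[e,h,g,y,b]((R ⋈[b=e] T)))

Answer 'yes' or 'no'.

E1 row counts bottom-up:
  T → 6
  R → 5
  (T ⋈[e=b] R) → 2
  ρ[f/h]((T ⋈[e=b] R)) → 2
E2 row counts bottom-up:
  R → 5
  T → 6
  (R ⋈[b=e] T) → 2
  π[e,h,g,y,b]((R ⋈[b=e] T)) → 2
  ρ[f/h](π[e,h,g,y,b]((R ⋈[b=e] T))) → 2

E1 and E2 produce the same multiset:
e | f | g | y | b
4 | 7 | 6 | q | 4
4 | 8 | 3 | q | 4

yes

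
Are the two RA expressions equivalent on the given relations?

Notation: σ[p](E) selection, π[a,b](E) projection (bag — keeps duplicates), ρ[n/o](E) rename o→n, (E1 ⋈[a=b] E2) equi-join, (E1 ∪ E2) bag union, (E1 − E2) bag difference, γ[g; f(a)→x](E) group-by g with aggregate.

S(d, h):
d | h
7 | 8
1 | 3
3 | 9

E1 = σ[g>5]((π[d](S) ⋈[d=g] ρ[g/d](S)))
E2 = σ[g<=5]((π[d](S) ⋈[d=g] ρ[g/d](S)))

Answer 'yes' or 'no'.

E1 row counts bottom-up:
  S → 3
  π[d](S) → 3
  S → 3
  ρ[g/d](S) → 3
  (π[d](S) ⋈[d=g] ρ[g/d](S)) → 3
  σ[g>5]((π[d](S) ⋈[d=g] ρ[g/d](S))) → 1
E2 row counts bottom-up:
  S → 3
  π[d](S) → 3
  S → 3
  ρ[g/d](S) → 3
  (π[d](S) ⋈[d=g] ρ[g/d](S)) → 3
  σ[g<=5]((π[d](S) ⋈[d=g] ρ[g/d](S))) → 2

E1 result:
d | g | h
7 | 7 | 8
E2 result:
d | g | h
1 | 1 | 3
3 | 3 | 9
Witness: (1, 1, 3) appears 0× in E1 but 1× in E2.

no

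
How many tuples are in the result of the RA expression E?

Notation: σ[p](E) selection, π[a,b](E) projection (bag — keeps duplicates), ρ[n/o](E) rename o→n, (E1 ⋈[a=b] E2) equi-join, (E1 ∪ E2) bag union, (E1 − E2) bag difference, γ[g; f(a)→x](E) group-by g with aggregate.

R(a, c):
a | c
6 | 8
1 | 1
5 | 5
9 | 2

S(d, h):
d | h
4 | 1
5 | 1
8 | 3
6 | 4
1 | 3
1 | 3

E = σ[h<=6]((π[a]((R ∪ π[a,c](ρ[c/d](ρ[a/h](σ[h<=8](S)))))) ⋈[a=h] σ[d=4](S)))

Row counts bottom-up:
  R → 4
  S → 6
  σ[h<=8](S) → 6
  ρ[a/h](σ[h<=8](S)) → 6
  ρ[c/d](ρ[a/h](σ[h<=8](S))) → 6
  π[a,c](ρ[c/d](ρ[a/h](σ[h<=8](S)))) → 6
  (R ∪ π[a,c](ρ[c/d](ρ[a/h](σ[h<=8](S))))) → 10
  π[a]((R ∪ π[a,c](ρ[c/d](ρ[a/h](σ[h<=8](S)))))) → 10
  S → 6
  σ[d=4](S) → 1
  (π[a]((R ∪ π[a,c](ρ[c/d](ρ[a/h](σ[h<=8](S)))))) ⋈[a=h] σ[d=4](S)) → 3
  σ[h<=6]((π[a]((R ∪ π[a,c](ρ[c/d](ρ[a/h](σ[h<=8](S)))))) ⋈[a=h] σ[d=4](S))) → 3

|E| = 3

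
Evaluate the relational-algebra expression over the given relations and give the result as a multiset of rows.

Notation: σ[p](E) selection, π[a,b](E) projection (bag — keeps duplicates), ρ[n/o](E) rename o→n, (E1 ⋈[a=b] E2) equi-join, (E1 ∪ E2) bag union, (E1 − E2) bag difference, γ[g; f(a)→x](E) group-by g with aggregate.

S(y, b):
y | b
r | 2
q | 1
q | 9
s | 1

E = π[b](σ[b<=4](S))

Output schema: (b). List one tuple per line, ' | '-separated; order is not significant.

Subexpression sizes:
  S → 4
  σ[b<=4](S) → 3
  π[b](σ[b<=4](S)) → 3

== RESULT ==
b
1
1
2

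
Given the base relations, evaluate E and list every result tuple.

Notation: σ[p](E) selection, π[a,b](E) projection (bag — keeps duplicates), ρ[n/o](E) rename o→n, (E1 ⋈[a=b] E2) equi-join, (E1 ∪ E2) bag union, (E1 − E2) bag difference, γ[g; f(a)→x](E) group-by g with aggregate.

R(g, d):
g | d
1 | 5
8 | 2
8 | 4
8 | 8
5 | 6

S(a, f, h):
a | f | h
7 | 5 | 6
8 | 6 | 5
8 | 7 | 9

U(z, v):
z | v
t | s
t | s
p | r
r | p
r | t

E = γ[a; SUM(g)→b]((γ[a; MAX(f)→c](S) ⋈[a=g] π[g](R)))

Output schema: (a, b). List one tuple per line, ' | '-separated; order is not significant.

Per-node cardinality:
  S → 3
  γ[a; MAX(f)→c](S) → 2
  R → 5
  π[g](R) → 5
  (γ[a; MAX(f)→c](S) ⋈[a=g] π[g](R)) → 3
  γ[a; SUM(g)→b]((γ[a; MAX(f)→c](S) ⋈[a=g] π[g](R))) → 1

== RESULT ==
a | b
8 | 24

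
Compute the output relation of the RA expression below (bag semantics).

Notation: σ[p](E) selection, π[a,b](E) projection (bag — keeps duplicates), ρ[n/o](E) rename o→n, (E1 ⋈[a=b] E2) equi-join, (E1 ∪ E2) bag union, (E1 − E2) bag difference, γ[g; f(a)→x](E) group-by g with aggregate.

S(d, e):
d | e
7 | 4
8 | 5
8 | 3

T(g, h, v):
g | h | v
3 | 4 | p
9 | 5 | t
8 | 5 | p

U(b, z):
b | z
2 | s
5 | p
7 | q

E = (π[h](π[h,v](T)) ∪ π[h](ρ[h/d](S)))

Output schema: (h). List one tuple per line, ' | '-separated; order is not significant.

Row counts bottom-up:
  T → 3
  π[h,v](T) → 3
  π[h](π[h,v](T)) → 3
  S → 3
  ρ[h/d](S) → 3
  π[h](ρ[h/d](S)) → 3
  (π[h](π[h,v](T)) ∪ π[h](ρ[h/d](S))) → 6

== RESULT ==
h
4
5
5
7
8
8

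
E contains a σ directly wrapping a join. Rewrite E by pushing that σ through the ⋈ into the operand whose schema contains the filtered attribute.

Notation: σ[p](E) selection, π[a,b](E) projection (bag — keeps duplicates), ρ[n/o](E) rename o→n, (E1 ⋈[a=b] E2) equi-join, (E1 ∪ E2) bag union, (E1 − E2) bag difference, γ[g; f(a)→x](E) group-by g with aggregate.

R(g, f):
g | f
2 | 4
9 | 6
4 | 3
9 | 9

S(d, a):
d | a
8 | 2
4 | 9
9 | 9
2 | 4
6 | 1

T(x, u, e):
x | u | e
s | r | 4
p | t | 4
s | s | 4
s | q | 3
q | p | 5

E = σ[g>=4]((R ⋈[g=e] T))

σ filters on g, owned by the left side.
E' = (σ[g>=4](R) ⋈[g=e] T)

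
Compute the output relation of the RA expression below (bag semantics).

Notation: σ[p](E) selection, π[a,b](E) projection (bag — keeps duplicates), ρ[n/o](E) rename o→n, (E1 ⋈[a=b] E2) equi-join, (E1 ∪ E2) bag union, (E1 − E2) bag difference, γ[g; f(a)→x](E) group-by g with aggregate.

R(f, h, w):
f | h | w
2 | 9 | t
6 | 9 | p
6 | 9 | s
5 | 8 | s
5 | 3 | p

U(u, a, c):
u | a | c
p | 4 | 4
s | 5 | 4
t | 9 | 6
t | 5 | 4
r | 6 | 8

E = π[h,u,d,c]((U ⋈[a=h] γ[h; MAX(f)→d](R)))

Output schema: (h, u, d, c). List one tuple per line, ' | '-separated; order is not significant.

Stepwise |·|:
  U → 5
  R → 5
  γ[h; MAX(f)→d](R) → 3
  (U ⋈[a=h] γ[h; MAX(f)→d](R)) → 1
  π[h,u,d,c]((U ⋈[a=h] γ[h; MAX(f)→d](R))) → 1

== RESULT ==
h | u | d | c
9 | t | 6 | 6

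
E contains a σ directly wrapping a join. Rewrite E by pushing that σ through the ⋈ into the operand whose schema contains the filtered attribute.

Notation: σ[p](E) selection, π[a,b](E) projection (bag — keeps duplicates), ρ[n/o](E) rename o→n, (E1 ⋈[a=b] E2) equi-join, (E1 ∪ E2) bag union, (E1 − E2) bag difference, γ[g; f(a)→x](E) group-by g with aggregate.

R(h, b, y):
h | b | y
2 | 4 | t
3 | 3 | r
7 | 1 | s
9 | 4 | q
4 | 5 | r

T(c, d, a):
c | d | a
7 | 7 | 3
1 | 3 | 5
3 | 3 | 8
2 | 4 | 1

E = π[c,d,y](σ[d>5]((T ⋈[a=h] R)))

σ filters on d, owned by the left side.
E' = π[c,d,y]((σ[d>5](T) ⋈[a=h] R))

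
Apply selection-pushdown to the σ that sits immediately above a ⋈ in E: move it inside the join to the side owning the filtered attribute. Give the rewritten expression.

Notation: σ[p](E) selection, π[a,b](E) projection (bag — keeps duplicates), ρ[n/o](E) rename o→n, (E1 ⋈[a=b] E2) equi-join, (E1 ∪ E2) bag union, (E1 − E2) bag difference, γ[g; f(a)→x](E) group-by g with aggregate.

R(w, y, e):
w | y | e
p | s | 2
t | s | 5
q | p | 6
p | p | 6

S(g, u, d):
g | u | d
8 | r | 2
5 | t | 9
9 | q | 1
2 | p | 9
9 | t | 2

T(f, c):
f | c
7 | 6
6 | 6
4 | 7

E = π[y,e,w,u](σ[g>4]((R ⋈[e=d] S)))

σ filters on g, owned by the right side.
E' = π[y,e,w,u]((R ⋈[e=d] σ[g>4](S)))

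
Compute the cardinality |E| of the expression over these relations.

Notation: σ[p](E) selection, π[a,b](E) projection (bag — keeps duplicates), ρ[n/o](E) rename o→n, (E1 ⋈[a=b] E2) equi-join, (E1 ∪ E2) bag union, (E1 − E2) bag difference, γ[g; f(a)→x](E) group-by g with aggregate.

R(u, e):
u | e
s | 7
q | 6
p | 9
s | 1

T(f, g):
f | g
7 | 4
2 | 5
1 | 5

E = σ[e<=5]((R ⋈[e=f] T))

Row counts bottom-up:
  R → 4
  T → 3
  (R ⋈[e=f] T) → 2
  σ[e<=5]((R ⋈[e=f] T)) → 1

|E| = 1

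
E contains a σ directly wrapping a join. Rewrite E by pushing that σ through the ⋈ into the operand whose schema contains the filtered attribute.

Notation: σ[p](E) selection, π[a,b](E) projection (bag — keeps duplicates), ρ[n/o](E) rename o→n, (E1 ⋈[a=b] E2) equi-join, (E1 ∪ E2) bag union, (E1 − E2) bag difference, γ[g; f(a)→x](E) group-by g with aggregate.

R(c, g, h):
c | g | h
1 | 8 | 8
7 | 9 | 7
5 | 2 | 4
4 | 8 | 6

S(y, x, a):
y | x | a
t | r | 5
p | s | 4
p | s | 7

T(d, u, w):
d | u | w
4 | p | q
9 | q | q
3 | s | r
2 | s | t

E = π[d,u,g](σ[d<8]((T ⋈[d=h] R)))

σ filters on d, owned by the left side.
E' = π[d,u,g]((σ[d<8](T) ⋈[d=h] R))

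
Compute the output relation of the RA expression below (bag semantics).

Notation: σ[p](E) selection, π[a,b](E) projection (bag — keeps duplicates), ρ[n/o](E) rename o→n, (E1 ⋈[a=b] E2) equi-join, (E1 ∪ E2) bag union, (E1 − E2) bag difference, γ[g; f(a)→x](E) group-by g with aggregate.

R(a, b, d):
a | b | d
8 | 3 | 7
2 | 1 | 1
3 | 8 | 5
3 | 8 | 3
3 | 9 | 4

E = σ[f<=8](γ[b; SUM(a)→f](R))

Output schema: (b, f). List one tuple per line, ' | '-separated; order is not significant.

Row counts bottom-up:
  R → 5
  γ[b; SUM(a)→f](R) → 4
  σ[f<=8](γ[b; SUM(a)→f](R)) → 4

== RESULT ==
b | f
1 | 2
3 | 8
8 | 6
9 | 3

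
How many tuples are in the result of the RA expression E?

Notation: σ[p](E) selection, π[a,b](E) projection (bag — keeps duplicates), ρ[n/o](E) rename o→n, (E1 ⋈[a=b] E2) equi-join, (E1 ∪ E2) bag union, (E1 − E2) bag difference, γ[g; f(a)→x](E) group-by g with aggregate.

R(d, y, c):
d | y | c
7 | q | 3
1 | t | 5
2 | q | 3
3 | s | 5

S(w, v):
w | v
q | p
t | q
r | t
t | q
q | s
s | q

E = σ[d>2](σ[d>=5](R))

Row counts bottom-up:
  R → 4
  σ[d>=5](R) → 1
  σ[d>2](σ[d>=5](R)) → 1

|E| = 1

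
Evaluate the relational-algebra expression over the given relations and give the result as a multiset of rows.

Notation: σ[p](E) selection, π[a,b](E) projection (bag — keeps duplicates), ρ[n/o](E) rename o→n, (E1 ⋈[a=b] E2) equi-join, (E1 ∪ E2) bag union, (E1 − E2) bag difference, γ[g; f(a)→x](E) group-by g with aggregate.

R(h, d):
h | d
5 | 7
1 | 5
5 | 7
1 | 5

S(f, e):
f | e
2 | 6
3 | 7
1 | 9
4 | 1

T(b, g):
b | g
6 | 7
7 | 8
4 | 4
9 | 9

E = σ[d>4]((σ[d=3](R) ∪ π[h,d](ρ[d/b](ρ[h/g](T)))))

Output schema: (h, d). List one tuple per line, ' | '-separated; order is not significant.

Row counts bottom-up:
  R → 4
  σ[d=3](R) → 0
  T → 4
  ρ[h/g](T) → 4
  ρ[d/b](ρ[h/g](T)) → 4
  π[h,d](ρ[d/b](ρ[h/g](T))) → 4
  (σ[d=3](R) ∪ π[h,d](ρ[d/b](ρ[h/g](T)))) → 4
  σ[d>4]((σ[d=3](R) ∪ π[h,d](ρ[d/b](ρ[h/g](T))))) → 3

== RESULT ==
h | d
7 | 6
8 | 7
9 | 9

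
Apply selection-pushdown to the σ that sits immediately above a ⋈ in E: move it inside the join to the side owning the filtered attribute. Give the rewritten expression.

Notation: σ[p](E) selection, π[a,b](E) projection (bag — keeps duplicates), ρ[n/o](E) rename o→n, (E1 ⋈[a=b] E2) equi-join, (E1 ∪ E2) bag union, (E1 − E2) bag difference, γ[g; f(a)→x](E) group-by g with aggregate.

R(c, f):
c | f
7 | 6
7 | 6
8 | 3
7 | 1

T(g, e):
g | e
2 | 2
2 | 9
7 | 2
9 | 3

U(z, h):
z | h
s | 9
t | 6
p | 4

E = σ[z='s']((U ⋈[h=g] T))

σ filters on z, owned by the left side.
E' = (σ[z='s'](U) ⋈[h=g] T)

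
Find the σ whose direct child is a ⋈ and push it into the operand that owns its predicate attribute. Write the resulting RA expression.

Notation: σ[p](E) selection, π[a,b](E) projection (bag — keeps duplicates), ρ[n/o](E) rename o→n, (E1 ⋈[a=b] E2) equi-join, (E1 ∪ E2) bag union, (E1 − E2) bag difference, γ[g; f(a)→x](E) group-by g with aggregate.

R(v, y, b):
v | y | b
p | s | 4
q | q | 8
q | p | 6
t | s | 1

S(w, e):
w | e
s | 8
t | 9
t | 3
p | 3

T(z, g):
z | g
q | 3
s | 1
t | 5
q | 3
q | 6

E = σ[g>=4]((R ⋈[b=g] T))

σ filters on g, owned by the right side.
E' = (R ⋈[b=g] σ[g>=4](T))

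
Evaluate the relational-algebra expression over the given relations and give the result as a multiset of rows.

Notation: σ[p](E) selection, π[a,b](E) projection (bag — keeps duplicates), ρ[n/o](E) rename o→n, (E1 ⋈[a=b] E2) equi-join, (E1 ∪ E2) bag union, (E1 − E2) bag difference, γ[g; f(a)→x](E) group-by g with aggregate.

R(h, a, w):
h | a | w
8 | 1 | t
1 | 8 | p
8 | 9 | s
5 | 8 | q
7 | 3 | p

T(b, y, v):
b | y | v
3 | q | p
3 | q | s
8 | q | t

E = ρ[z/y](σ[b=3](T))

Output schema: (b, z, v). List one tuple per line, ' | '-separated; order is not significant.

Row counts bottom-up:
  T → 3
  σ[b=3](T) → 2
  ρ[z/y](σ[b=3](T)) → 2

== RESULT ==
b | z | v
3 | q | p
3 | q | s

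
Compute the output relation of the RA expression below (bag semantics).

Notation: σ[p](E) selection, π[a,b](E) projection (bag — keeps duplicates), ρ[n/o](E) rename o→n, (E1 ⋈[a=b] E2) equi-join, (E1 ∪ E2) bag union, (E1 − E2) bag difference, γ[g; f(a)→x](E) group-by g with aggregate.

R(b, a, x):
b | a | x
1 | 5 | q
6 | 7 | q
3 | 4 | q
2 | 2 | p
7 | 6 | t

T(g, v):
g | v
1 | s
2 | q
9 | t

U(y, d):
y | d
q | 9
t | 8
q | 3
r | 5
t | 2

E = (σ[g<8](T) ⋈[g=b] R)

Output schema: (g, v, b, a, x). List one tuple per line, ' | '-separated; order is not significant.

Stepwise |·|:
  T → 3
  σ[g<8](T) → 2
  R → 5
  (σ[g<8](T) ⋈[g=b] R) → 2

== RESULT ==
g | v | b | a | x
1 | s | 1 | 5 | q
2 | q | 2 | 2 | p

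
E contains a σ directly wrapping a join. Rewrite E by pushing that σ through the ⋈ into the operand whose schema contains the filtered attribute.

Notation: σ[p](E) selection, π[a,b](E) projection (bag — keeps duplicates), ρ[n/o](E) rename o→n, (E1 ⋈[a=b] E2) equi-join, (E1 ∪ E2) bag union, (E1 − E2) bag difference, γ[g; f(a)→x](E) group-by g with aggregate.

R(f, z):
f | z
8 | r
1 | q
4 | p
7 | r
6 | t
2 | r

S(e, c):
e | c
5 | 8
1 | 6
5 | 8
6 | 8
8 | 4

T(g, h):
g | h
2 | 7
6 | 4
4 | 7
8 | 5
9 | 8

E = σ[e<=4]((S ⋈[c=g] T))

σ filters on e, owned by the left side.
E' = (σ[e<=4](S) ⋈[c=g] T)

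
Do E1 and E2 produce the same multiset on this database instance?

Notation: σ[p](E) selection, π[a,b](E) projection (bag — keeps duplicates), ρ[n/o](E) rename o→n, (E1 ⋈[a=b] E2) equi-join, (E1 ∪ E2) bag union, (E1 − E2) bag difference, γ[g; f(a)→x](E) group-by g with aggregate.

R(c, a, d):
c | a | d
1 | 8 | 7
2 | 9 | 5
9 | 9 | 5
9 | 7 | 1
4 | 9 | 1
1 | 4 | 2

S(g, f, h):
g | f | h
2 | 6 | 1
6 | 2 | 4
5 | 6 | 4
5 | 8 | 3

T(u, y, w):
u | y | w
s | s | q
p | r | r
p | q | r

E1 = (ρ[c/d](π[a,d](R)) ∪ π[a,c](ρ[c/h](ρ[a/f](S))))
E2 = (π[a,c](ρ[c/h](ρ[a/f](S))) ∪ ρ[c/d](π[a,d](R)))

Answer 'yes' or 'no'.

E1 subexpression sizes:
  R → 6
  π[a,d](R) → 6
  ρ[c/d](π[a,d](R)) → 6
  S → 4
  ρ[a/f](S) → 4
  ρ[c/h](ρ[a/f](S)) → 4
  π[a,c](ρ[c/h](ρ[a/f](S))) → 4
  (ρ[c/d](π[a,d](R)) ∪ π[a,c](ρ[c/h](ρ[a/f](S)))) → 10
E2 subexpression sizes:
  S → 4
  ρ[a/f](S) → 4
  ρ[c/h](ρ[a/f](S)) → 4
  π[a,c](ρ[c/h](ρ[a/f](S))) → 4
  R → 6
  π[a,d](R) → 6
  ρ[c/d](π[a,d](R)) → 6
  (π[a,c](ρ[c/h](ρ[a/f](S))) ∪ ρ[c/d](π[a,d](R))) → 10

E1 and E2 produce the same multiset:
a | c
2 | 4
4 | 2
6 | 1
6 | 4
7 | 1
8 | 3
8 | 7
9 | 1
9 | 5
9 | 5

yes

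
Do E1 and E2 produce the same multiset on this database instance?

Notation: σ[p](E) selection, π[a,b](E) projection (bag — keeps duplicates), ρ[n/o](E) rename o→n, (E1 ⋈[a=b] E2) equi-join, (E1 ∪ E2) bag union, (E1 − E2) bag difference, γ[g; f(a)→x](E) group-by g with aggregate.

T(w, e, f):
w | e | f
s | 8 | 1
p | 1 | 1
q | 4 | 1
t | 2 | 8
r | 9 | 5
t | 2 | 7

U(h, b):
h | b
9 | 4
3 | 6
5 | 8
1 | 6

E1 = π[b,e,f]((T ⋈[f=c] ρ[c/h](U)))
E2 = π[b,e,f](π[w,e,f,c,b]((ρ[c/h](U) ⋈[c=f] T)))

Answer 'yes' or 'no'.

E1 row counts bottom-up:
  T → 6
  U → 4
  ρ[c/h](U) → 4
  (T ⋈[f=c] ρ[c/h](U)) → 4
  π[b,e,f]((T ⋈[f=c] ρ[c/h](U))) → 4
E2 row counts bottom-up:
  U → 4
  ρ[c/h](U) → 4
  T → 6
  (ρ[c/h](U) ⋈[c=f] T) → 4
  π[w,e,f,c,b]((ρ[c/h](U) ⋈[c=f] T)) → 4
  π[b,e,f](π[w,e,f,c,b]((ρ[c/h](U) ⋈[c=f] T))) → 4

E1 and E2 produce the same multiset:
b | e | f
6 | 1 | 1
6 | 4 | 1
6 | 8 | 1
8 | 9 | 5

yes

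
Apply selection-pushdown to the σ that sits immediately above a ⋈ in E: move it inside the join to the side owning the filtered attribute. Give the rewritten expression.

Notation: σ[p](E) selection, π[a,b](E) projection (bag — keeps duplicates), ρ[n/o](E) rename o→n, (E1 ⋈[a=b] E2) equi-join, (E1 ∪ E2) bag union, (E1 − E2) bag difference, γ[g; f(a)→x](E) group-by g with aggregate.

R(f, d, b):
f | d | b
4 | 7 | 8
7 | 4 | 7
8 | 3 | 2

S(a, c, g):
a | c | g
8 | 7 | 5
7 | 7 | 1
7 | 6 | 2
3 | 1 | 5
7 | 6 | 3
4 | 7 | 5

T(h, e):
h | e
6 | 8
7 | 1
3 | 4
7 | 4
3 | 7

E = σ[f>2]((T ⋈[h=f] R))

σ filters on f, owned by the right side.
E' = (T ⋈[h=f] σ[f>2](R))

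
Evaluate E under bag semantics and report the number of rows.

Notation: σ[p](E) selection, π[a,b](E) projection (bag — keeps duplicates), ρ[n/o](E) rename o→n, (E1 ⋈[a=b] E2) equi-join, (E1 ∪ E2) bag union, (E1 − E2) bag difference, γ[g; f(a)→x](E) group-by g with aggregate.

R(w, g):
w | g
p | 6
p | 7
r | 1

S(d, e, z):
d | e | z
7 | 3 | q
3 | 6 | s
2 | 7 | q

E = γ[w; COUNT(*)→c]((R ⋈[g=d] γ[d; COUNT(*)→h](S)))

Subexpression sizes:
  R → 3
  S → 3
  γ[d; COUNT(*)→h](S) → 3
  (R ⋈[g=d] γ[d; COUNT(*)→h](S)) → 1
  γ[w; COUNT(*)→c]((R ⋈[g=d] γ[d; COUNT(*)→h](S))) → 1

|E| = 1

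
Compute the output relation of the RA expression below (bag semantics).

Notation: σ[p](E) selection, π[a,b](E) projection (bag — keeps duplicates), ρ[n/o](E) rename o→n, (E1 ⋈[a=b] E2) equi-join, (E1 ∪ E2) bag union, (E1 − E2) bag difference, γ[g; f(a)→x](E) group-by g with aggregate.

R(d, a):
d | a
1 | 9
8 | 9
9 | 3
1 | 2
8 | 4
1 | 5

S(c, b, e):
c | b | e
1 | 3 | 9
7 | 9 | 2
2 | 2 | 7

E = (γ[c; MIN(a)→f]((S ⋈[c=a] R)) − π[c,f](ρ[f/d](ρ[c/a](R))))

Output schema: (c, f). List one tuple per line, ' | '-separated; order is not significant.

Row counts bottom-up:
  S → 3
  R → 6
  (S ⋈[c=a] R) → 1
  γ[c; MIN(a)→f]((S ⋈[c=a] R)) → 1
  R → 6
  ρ[c/a](R) → 6
  ρ[f/d](ρ[c/a](R)) → 6
  π[c,f](ρ[f/d](ρ[c/a](R))) → 6
  (γ[c; MIN(a)→f]((S ⋈[c=a] R)) − π[c,f](ρ[f/d](ρ[c/a](R)))) → 1

== RESULT ==
c | f
2 | 2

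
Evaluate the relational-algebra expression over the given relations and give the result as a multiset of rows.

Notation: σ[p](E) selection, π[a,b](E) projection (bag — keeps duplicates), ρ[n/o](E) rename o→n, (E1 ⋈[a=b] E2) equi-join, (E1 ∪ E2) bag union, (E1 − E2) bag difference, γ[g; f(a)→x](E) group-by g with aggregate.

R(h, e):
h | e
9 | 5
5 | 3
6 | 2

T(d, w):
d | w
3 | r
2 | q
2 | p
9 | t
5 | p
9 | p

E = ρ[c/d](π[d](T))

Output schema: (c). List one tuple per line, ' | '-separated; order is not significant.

Subexpression sizes:
  T → 6
  π[d](T) → 6
  ρ[c/d](π[d](T)) → 6

== RESULT ==
c
2
2
3
5
9
9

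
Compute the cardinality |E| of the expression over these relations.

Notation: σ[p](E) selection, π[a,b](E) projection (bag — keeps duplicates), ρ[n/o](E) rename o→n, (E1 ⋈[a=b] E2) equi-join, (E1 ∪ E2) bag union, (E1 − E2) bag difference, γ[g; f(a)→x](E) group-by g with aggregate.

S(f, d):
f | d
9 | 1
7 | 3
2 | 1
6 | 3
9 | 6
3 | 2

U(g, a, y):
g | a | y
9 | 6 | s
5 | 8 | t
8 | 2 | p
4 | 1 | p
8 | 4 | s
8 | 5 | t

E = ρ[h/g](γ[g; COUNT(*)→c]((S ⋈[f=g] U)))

Stepwise |·|:
  S → 6
  U → 6
  (S ⋈[f=g] U) → 2
  γ[g; COUNT(*)→c]((S ⋈[f=g] U)) → 1
  ρ[h/g](γ[g; COUNT(*)→c]((S ⋈[f=g] U))) → 1

|E| = 1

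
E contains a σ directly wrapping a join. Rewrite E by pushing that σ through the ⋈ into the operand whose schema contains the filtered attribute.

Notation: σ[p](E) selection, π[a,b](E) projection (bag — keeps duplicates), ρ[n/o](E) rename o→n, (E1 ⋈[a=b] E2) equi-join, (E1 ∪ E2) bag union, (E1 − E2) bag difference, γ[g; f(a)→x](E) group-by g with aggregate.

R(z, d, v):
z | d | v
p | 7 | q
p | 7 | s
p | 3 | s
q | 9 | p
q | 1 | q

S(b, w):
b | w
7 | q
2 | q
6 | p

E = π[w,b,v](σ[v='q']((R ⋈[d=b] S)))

σ filters on v, owned by the left side.
E' = π[w,b,v]((σ[v='q'](R) ⋈[d=b] S))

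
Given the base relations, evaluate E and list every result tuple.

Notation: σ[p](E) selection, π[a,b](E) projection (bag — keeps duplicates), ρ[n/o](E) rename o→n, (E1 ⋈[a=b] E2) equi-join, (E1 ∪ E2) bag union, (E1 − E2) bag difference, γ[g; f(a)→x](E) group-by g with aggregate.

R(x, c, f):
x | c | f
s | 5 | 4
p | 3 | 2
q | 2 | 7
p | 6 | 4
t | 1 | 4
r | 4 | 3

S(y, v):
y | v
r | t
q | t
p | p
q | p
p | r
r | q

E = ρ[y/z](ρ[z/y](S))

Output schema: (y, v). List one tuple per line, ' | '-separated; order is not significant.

Per-node cardinality:
  S → 6
  ρ[z/y](S) → 6
  ρ[y/z](ρ[z/y](S)) → 6

== RESULT ==
y | v
p | p
p | r
q | p
q | t
r | q
r | t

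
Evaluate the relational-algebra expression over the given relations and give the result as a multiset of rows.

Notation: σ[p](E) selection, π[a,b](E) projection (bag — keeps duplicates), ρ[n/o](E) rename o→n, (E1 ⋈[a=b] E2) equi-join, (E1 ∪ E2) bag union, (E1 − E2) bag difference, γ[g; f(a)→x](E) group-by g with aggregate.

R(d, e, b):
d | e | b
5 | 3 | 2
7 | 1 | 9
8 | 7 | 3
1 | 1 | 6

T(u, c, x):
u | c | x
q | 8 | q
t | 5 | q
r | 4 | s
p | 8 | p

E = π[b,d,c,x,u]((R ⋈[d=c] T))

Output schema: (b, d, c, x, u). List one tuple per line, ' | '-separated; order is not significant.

Stepwise |·|:
  R → 4
  T → 4
  (R ⋈[d=c] T) → 3
  π[b,d,c,x,u]((R ⋈[d=c] T)) → 3

== RESULT ==
b | d | c | x | u
2 | 5 | 5 | q | t
3 | 8 | 8 | p | p
3 | 8 | 8 | q | q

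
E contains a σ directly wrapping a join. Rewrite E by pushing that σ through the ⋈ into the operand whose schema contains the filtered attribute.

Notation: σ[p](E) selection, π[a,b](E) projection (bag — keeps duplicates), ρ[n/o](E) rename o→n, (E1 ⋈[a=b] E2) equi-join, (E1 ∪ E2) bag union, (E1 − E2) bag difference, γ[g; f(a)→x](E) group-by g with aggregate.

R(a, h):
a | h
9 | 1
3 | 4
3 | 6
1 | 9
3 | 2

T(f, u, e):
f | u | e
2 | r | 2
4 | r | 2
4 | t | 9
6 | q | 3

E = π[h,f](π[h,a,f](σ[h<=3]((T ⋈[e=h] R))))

σ filters on h, owned by the right side.
E' = π[h,f](π[h,a,f]((T ⋈[e=h] σ[h<=3](R))))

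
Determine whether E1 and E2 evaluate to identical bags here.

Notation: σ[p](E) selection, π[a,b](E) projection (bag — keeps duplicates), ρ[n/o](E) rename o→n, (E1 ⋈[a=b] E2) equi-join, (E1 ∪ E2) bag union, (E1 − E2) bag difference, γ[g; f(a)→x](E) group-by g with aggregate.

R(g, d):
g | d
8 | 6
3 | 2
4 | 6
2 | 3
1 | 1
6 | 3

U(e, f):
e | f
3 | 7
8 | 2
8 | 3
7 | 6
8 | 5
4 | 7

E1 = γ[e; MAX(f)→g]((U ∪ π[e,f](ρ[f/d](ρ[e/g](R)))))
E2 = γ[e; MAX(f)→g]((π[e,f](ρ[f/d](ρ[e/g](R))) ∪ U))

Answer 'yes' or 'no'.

E1 stepwise |·|:
  U → 6
  R → 6
  ρ[e/g](R) → 6
  ρ[f/d](ρ[e/g](R)) → 6
  π[e,f](ρ[f/d](ρ[e/g](R))) → 6
  (U ∪ π[e,f](ρ[f/d](ρ[e/g](R)))) → 12
  γ[e; MAX(f)→g]((U ∪ π[e,f](ρ[f/d](ρ[e/g](R))))) → 7
E2 stepwise |·|:
  R → 6
  ρ[e/g](R) → 6
  ρ[f/d](ρ[e/g](R)) → 6
  π[e,f](ρ[f/d](ρ[e/g](R))) → 6
  U → 6
  (π[e,f](ρ[f/d](ρ[e/g](R))) ∪ U) → 12
  γ[e; MAX(f)→g]((π[e,f](ρ[f/d](ρ[e/g](R))) ∪ U)) → 7

E1 and E2 produce the same multiset:
e | g
1 | 1
2 | 3
3 | 7
4 | 7
6 | 3
7 | 6
8 | 6

yes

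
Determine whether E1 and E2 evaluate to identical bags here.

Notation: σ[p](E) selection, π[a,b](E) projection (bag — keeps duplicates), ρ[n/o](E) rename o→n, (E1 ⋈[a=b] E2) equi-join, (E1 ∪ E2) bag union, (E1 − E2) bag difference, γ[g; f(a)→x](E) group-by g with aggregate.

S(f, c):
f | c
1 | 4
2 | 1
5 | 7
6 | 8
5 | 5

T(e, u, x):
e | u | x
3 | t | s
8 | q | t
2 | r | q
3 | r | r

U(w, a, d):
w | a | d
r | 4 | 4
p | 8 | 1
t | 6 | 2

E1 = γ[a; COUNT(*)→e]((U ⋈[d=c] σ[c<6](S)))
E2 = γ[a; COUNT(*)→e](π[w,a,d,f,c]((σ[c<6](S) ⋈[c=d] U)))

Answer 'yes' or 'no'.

E1 per-node cardinality:
  U → 3
  S → 5
  σ[c<6](S) → 3
  (U ⋈[d=c] σ[c<6](S)) → 2
  γ[a; COUNT(*)→e]((U ⋈[d=c] σ[c<6](S))) → 2
E2 per-node cardinality:
  S → 5
  σ[c<6](S) → 3
  U → 3
  (σ[c<6](S) ⋈[c=d] U) → 2
  π[w,a,d,f,c]((σ[c<6](S) ⋈[c=d] U)) → 2
  γ[a; COUNT(*)→e](π[w,a,d,f,c]((σ[c<6](S) ⋈[c=d] U))) → 2

E1 and E2 produce the same multiset:
a | e
4 | 1
8 | 1

yes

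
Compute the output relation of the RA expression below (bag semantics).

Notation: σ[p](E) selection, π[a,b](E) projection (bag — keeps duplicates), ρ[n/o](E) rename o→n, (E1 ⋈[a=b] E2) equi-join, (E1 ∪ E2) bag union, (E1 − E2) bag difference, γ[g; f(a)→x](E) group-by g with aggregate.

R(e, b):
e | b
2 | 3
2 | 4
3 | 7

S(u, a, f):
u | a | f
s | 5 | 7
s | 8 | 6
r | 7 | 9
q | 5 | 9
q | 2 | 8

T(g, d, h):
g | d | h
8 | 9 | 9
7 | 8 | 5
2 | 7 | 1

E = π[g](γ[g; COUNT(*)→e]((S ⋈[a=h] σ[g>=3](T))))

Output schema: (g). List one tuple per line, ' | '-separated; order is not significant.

Per-node cardinality:
  S → 5
  T → 3
  σ[g>=3](T) → 2
  (S ⋈[a=h] σ[g>=3](T)) → 2
  γ[g; COUNT(*)→e]((S ⋈[a=h] σ[g>=3](T))) → 1
  π[g](γ[g; COUNT(*)→e]((S ⋈[a=h] σ[g>=3](T)))) → 1

== RESULT ==
g
7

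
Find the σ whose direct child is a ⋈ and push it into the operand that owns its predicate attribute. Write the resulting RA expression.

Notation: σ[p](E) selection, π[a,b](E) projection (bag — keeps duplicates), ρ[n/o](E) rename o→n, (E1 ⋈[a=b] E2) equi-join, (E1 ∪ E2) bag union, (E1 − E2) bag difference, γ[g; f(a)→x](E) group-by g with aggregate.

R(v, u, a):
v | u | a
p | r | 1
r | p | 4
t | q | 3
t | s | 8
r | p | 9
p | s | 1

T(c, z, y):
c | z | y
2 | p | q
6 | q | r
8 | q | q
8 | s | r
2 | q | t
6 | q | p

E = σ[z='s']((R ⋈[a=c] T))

σ filters on z, owned by the right side.
E' = (R ⋈[a=c] σ[z='s'](T))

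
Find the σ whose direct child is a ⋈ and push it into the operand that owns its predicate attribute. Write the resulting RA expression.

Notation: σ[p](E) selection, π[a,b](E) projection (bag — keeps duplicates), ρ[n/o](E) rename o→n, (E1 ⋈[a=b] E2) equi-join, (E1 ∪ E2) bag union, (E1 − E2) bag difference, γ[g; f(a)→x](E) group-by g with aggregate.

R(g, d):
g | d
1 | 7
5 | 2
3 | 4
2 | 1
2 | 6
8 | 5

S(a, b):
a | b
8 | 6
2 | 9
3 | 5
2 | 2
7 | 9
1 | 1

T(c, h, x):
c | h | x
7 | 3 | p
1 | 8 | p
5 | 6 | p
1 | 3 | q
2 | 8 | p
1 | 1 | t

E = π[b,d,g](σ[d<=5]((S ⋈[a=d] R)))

σ filters on d, owned by the right side.
E' = π[b,d,g]((S ⋈[a=d] σ[d<=5](R)))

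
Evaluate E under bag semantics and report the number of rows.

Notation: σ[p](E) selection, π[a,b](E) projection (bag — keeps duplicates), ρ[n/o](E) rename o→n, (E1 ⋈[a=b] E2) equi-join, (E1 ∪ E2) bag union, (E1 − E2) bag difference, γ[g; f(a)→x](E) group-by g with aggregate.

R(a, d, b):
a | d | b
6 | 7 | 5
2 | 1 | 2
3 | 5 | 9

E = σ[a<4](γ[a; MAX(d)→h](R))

Row counts bottom-up:
  R → 3
  γ[a; MAX(d)→h](R) → 3
  σ[a<4](γ[a; MAX(d)→h](R)) → 2

|E| = 2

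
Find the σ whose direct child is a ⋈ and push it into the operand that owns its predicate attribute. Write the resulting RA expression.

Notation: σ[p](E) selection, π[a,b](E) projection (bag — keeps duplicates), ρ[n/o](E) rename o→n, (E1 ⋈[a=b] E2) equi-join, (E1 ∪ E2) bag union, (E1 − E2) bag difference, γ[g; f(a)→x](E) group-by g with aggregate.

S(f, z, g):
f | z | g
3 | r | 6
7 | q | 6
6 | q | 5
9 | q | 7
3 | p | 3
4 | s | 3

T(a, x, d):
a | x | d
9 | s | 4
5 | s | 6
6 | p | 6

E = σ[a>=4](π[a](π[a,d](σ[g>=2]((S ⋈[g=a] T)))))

σ filters on g, owned by the left side.
E' = σ[a>=4](π[a](π[a,d]((σ[g>=2](S) ⋈[g=a] T))))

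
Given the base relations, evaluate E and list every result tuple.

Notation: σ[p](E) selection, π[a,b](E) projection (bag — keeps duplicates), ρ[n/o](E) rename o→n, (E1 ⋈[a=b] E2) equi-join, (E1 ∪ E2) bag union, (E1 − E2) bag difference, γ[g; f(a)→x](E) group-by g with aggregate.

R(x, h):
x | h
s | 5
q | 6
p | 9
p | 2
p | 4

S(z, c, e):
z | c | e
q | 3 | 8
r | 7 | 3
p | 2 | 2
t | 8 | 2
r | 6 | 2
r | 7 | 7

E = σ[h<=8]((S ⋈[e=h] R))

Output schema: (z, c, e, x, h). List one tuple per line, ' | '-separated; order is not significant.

Per-node cardinality:
  S → 6
  R → 5
  (S ⋈[e=h] R) → 3
  σ[h<=8]((S ⋈[e=h] R)) → 3

== RESULT ==
z | c | e | x | h
p | 2 | 2 | p | 2
r | 6 | 2 | p | 2
t | 8 | 2 | p | 2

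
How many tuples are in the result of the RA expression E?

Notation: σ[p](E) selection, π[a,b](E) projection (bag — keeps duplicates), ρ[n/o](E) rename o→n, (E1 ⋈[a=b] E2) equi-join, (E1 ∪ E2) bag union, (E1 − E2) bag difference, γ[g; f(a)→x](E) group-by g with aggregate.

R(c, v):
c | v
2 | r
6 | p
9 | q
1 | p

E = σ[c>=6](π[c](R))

Row counts bottom-up:
  R → 4
  π[c](R) → 4
  σ[c>=6](π[c](R)) → 2

|E| = 2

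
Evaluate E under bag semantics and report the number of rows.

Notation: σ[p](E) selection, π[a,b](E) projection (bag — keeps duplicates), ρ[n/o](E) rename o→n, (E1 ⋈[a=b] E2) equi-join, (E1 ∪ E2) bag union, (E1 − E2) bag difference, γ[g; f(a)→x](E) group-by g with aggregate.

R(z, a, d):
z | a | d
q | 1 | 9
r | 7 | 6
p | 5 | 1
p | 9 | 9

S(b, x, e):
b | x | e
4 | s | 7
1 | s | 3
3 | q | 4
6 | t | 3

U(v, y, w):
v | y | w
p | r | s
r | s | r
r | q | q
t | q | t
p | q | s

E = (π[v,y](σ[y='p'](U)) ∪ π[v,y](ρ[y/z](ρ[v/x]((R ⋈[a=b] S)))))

Row counts bottom-up:
  U → 5
  σ[y='p'](U) → 0
  π[v,y](σ[y='p'](U)) → 0
  R → 4
  S → 4
  (R ⋈[a=b] S) → 1
  ρ[v/x]((R ⋈[a=b] S)) → 1
  ρ[y/z](ρ[v/x]((R ⋈[a=b] S))) → 1
  π[v,y](ρ[y/z](ρ[v/x]((R ⋈[a=b] S)))) → 1
  (π[v,y](σ[y='p'](U)) ∪ π[v,y](ρ[y/z](ρ[v/x]((R ⋈[a=b] S))))) → 1

|E| = 1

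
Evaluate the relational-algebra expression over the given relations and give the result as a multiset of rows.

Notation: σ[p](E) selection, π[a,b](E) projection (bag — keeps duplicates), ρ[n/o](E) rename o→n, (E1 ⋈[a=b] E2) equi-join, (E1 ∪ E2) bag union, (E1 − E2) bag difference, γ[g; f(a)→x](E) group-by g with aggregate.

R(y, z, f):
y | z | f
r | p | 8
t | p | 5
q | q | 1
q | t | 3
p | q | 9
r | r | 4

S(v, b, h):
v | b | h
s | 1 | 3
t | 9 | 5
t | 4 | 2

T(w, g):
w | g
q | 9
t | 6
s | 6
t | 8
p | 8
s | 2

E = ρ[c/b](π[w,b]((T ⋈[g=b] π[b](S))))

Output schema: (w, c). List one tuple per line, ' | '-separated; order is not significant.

Subexpression sizes:
  T → 6
  S → 3
  π[b](S) → 3
  (T ⋈[g=b] π[b](S)) → 1
  π[w,b]((T ⋈[g=b] π[b](S))) → 1
  ρ[c/b](π[w,b]((T ⋈[g=b] π[b](S)))) → 1

== RESULT ==
w | c
q | 9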